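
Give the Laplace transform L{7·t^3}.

L{t^n} = n!/s^(n+1), so L{t^3} = 6/s^4. Then L{7·t^3} = 7·6/s^4 = 42/s^4

Final answer: 42/s^4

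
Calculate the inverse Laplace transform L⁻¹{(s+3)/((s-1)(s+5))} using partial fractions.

Using partial fractions, f(t) = (4e^t + 2e^(-5t))/6

Final answer: (4e^t + 2e^(-5t))/6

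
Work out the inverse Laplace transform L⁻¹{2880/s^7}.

L⁻¹{n!/s^(n+1)} = t^n with n=6. So L⁻¹{720/s^7} = t^6, and L⁻¹{2880/s^7} = (2880/720)·t^6 = 4·t^6

Final answer: 4·t^6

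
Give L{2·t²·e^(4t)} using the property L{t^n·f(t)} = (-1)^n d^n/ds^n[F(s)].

L{e^(4t)} = 1/(s-4). d/ds[1/(s-4)] = -1/(s-4)². d²/ds²[1/(s-4)] = 2/(s-4)³. So L{t²·e^(4t)} = (-1)² · 2/(s-4)³ = 2/(s-4)³. Then L{2·t²·e^(4t)} = 2·2/(s-4)³ = 4/(s-4)³

Final answer: 4/(s-4)³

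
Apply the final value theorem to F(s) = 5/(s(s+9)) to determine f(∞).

f(∞) = lim_{s→0} s·5/(s(s+9)) = lim_{s→0} 5/(s+9) = 5/9 = 5/9

Final answer: 5/9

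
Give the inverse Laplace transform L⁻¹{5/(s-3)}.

L⁻¹{1/(s-a)} = e^(at), so L⁻¹{1/(s-3)} = e^(3t), and L⁻¹{5/(s-3)} = 5·e^(3t)

Final answer: 5·e^(3t)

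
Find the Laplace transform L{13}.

L{13} = 13 · L{1} = 13/s

Final answer: 13/s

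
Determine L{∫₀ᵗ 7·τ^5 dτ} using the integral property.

L{∫₀ᵗ f(τ)dτ} = F(s)/s with f(t) = 7t^5. F(s) = 840/s^6, so L{∫₀ᵗ 7·τ^5 dτ} = (840/s^6)/s = 840/s^7. (Check: ∫₀ᵗ 7·τ^5 dτ = 7t^6/6.)

Final answer: 840/s^7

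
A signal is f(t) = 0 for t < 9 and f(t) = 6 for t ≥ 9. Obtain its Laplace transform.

f(t) = 6·u(t-9). L{u(t-9)} = e^(-9s)/s, so L{f(t)} = 6·e^(-9s)/s

Final answer: 6·e^(-9s)/s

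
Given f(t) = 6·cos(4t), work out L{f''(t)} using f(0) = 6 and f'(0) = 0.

F(s) = 6s/(s² + 16). L{f''(t)} = s²F(s) - sf(0) - f'(0) = 6s³/(s² + 16) - 6s = (6s³ - 6s(s² + 16))/(s² + 16) = -96s/(s² + 16)

Final answer: -96s/(s² + 16)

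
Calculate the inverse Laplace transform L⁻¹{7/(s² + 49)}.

L⁻¹{7/(s² + 49)} = sin(7t)

Final answer: sin(7t)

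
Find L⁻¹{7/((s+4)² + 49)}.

Form: b/((s-a)² + b²) → e^(at)sin(bt). With a=-4, b=7

Final answer: e^(-4t)·sin(7t)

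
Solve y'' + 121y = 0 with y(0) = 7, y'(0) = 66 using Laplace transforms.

L{y''} + 121L{y} = 0. s²Y - 7s - 66 + 121Y = 0. Y(s² + 121) = 7s + 66. Y = (7s + 66)/(s² + 121). Inverting: y(t) = 7cos(11t) + 6sin(11t)

Final answer: y(t) = 7cos(11t) + 6sin(11t)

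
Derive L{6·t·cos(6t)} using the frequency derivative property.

L{cos(6t)} = s/(s² + 36). Derivative: d/ds[s/(s² + 36)] = [(s² + 36) - s·2s]/(s² + 36)² = (36 - s²)/(s² + 36)². So L{t·cos(6t)} = -F'(s) = (s² - 36)/(s² + 36)². Then L{6·t·cos(6t)} = 6·(s² - 36)/(s² + 36)²

Final answer: 6·(s² - 36)/(s² + 36)²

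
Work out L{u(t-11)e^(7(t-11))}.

u(t-a)f(t-a) with f(t)=e^(7t). L{e^(7t)} = 1/(s-7). By time shift: e^(-11s)/(s-7)

Final answer: e^(-11s)/(s-7)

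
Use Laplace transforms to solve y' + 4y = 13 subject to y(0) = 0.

sY + 4Y = 13/s. Y = 13/(s(s+4)). Partial fractions: Y = 13/4/s - 13/4/(s+4)

Final answer: y(t) = 13/4(1 - e^(-4t))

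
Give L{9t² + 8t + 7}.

L{9t² + 8t + 7} = 9·2/s³ + 8/s² + 7/s = 18/s³ + 8/s² + 7/s

Final answer: 18/s³ + 8/s² + 7/s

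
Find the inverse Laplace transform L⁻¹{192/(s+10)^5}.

L⁻¹{n!/(s-a)^(n+1)} = t^n·e^(at) with n=4, a=-10. So L⁻¹{24/(s+10)^5} = t^4·e^(-10t), and L⁻¹{192/(s+10)^5} = (192/24)·t^4·e^(-10t) = 8·t^4·e^(-10t)

Final answer: 8·t^4·e^(-10t)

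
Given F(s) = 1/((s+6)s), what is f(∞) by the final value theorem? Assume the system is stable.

f(∞) = lim_{s→0} sF(s) = lim_{s→0} 1/(s+6) = 1/6

Final answer: 1/6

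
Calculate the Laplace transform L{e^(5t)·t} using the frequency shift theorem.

L{e^(at)·t^n} = n!/(s-a)^(n+1), so L{e^(5t)·t} = 1/(s-5)^2

Final answer: 1/(s-5)^2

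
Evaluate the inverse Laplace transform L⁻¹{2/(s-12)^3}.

L⁻¹{n!/(s-a)^(n+1)} = t^n·e^(at) with n=2, a=12. So L⁻¹{2/(s-12)^3} = t^2·e^(12t)

Final answer: t^2·e^(12t)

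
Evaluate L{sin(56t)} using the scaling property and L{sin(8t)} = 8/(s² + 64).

Using L{f(at)} = (1/a)F(s/a) with a=7: L{sin(56t)} = (1/7) · 8/((s/7)² + 64) = (1/7) · 8·49/(s² + 3136) = 56/(s² + 3136)

Final answer: 56/(s² + 3136)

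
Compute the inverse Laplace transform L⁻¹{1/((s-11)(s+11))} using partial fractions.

Decompose: A/(s-11) + B/(s+11). A = 1/22, B = -1/22. f(t) = (e^(11t) - e^(-11t))/22

Final answer: (e^(11t) - e^(-11t))/22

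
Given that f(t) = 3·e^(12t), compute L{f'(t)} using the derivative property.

f(0) = 3, F(s) = 3/(s-12). L{f'(t)} = s·F(s) - f(0) = 3s/(s-12) - 3 = (3s - 3(s-12))/(s-12) = 36/(s-12)

Final answer: 36/(s-12)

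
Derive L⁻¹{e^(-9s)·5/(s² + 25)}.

L⁻¹{5/(s² + 25)} = sin(5t). By the time shift theorem, L⁻¹{e^(-as)F(s)} = u(t-a)f(t-a) with a=9, so L⁻¹{e^(-9s)·5/(s² + 25)} = u(t-9)·sin(5(t-9))

Final answer: u(t-9)·sin(5(t-9))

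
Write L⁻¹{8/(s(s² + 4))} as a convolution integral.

8/(s(s² + 4)) = (1/s)·(8/(s² + 4)) = L{1}·L{4·sin(2t)}. So f(t) = 1*(4·sin(2t)) = ∫₀ᵗ 4·sin(2τ) dτ

Final answer: ∫₀ᵗ 4·sin(2τ) dτ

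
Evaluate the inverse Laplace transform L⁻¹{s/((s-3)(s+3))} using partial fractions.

Using partial fractions, f(t) = (3e^(3t) + 3e^(-3t))/6

Final answer: (3e^(3t) + 3e^(-3t))/6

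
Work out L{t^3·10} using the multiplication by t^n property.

L{10} = 10/s. d^1/ds^1[1/s] = -1/s². d^2/ds^2[1/s] = 2/s^3. d^3/ds^3[1/s] = -6/s^4. So L{t^3} = (-1)^{3}·-6/s^4 = 6/s^4. Then L{t^3·10} = 10·6/s^4 = 60/s^4

Final answer: 60/s^4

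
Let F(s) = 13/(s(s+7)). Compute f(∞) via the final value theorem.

f(∞) = lim_{s→0} s·13/(s(s+7)) = lim_{s→0} 13/(s+7) = 13/7 = 13/7

Final answer: 13/7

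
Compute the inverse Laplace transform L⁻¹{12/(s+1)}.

L⁻¹{1/(s-a)} = e^(at), so L⁻¹{1/(s+1)} = e^(-t), and L⁻¹{12/(s+1)} = 12·e^(-t)

Final answer: 12·e^(-t)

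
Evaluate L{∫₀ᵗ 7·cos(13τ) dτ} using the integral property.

L{∫₀ᵗ f(τ)dτ} = F(s)/s with F(s) = 7s/(s² + 169), so the result is (7s/(s² + 169))/s = 7/(s² + 169)

Final answer: 7/(s² + 169)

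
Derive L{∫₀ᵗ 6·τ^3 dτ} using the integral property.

L{∫₀ᵗ f(τ)dτ} = F(s)/s with f(t) = 6t^3. F(s) = 36/s^4, so L{∫₀ᵗ 6·τ^3 dτ} = (36/s^4)/s = 36/s^5. (Check: ∫₀ᵗ 6·τ^3 dτ = 6t^4/4.)

Final answer: 36/s^5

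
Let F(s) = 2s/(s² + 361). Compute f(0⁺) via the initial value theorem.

f(0⁺) = lim_{s→∞} s·2s/(s² + 361) = lim_{s→∞} 2s²/(s² + 361) = 2

Final answer: 2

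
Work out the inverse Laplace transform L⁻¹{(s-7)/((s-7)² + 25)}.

Using frequency shift, L⁻¹{(s-7)/((s-7)² + 25)} = e^(7t)·cos(5t)

Final answer: e^(7t)·cos(5t)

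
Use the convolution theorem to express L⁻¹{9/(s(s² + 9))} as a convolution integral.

9/(s(s² + 9)) = (1/s)·(9/(s² + 9)) = L{1}·L{3·sin(3t)}. So f(t) = 1*(3·sin(3t)) = ∫₀ᵗ 3·sin(3τ) dτ

Final answer: ∫₀ᵗ 3·sin(3τ) dτ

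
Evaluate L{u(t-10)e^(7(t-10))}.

u(t-a)f(t-a) with f(t)=e^(7t). L{e^(7t)} = 1/(s-7). By time shift: e^(-10s)/(s-7)

Final answer: e^(-10s)/(s-7)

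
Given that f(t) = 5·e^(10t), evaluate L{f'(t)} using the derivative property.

f(0) = 5, F(s) = 5/(s-10). L{f'(t)} = s·F(s) - f(0) = 5s/(s-10) - 5 = (5s - 5(s-10))/(s-10) = 50/(s-10)

Final answer: 50/(s-10)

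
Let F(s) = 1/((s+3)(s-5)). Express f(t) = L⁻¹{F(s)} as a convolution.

1/((s+3)(s-5)) = (1/(s+3))·(1/(s-5)) = L{e^(-3t)}·L{e^(5t)}. So f(t) = e^(-3t)*e^(5t) = ∫₀ᵗ e^(-3τ)·e^(5(t-τ)) dτ

Final answer: ∫₀ᵗ e^(-3τ)·e^(5(t-τ)) dτ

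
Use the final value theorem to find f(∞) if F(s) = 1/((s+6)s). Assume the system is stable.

f(∞) = lim_{s→0} sF(s) = lim_{s→0} 1/(s+6) = 1/6

Final answer: 1/6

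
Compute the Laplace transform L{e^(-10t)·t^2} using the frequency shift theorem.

L{e^(at)·t^n} = n!/(s-a)^(n+1), so L{e^(-10t)·t^2} = 2/(s+10)^3

Final answer: 2/(s+10)^3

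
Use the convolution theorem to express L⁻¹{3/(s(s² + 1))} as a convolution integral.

3/(s(s² + 1)) = (1/s)·(3/(s² + 1)) = L{1}·L{3·sin(t)}. So f(t) = 1*(3·sin(t)) = ∫₀ᵗ 3·sin(τ) dτ

Final answer: ∫₀ᵗ 3·sin(τ) dτ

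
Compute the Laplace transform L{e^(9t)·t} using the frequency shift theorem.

L{e^(at)·t^n} = n!/(s-a)^(n+1), so L{e^(9t)·t} = 1/(s-9)^2

Final answer: 1/(s-9)^2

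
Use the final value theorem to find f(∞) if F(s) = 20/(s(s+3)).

f(∞) = lim_{s→0} s·20/(s(s+3)) = lim_{s→0} 20/(s+3) = 20/3 = 20/3

Final answer: 20/3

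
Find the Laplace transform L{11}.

L{11} = 11 · L{1} = 11/s

Final answer: 11/s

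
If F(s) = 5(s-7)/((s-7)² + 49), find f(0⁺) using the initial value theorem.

f(0⁺) = lim_{s→∞} sF(s) = lim_{s→∞} 5s(s-7)/((s-7)² + 49) = 5

Final answer: 5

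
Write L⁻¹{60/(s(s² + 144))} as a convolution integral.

60/(s(s² + 144)) = (1/s)·(60/(s² + 144)) = L{1}·L{5·sin(12t)}. So f(t) = 1*(5·sin(12t)) = ∫₀ᵗ 5·sin(12τ) dτ

Final answer: ∫₀ᵗ 5·sin(12τ) dτ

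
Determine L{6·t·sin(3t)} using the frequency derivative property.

L{sin(3t)} = 3/(s² + 9). By L{t·f(t)} = -F'(s): -d/ds[3/(s² + 9)] = -(3)·(-2s)/(s² + 9)² = 6s/(s² + 9)². Then L{6·t·sin(3t)} = 6·6s/(s² + 9)² = 36s/(s² + 9)²

Final answer: 36s/(s² + 9)²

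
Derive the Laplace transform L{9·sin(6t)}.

L{sin(ωt)} = ω/(s² + ω²), so L{sin(6t)} = 6/(s² + 36). Then L{9·sin(6t)} = 9·6/(s² + 36) = 54/(s² + 36)

Final answer: 54/(s² + 36)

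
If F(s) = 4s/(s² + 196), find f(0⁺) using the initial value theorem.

f(0⁺) = lim_{s→∞} s·4s/(s² + 196) = lim_{s→∞} 4s²/(s² + 196) = 4

Final answer: 4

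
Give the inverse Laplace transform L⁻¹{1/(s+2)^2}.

L⁻¹{n!/(s-a)^(n+1)} = t^n·e^(at), so L⁻¹{1/(s+2)^2} = t·e^(-2t)

Final answer: t·e^(-2t)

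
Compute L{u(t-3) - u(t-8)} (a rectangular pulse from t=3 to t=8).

L{u(t-a)} = e^(-as)/s. L{u(t-3) - u(t-8)} = (e^(-3s) - e^(-8s))/s

Final answer: (e^(-3s) - e^(-8s))/s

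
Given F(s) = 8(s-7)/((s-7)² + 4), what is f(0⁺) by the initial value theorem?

f(0⁺) = lim_{s→∞} sF(s) = lim_{s→∞} 8s(s-7)/((s-7)² + 4) = 8

Final answer: 8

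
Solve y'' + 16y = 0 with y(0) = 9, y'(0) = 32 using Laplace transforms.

L{y''} + 16L{y} = 0. s²Y - 9s - 32 + 16Y = 0. Y(s² + 16) = 9s + 32. Y = (9s + 32)/(s² + 16). Inverting: y(t) = 9cos(4t) + 8sin(4t)

Final answer: y(t) = 9cos(4t) + 8sin(4t)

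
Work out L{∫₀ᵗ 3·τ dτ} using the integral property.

L{∫₀ᵗ f(τ)dτ} = F(s)/s with f(t) = 3t. F(s) = 3/s^2, so L{∫₀ᵗ 3·τ dτ} = (3/s^2)/s = 3/s^3. (Check: ∫₀ᵗ 3·τ dτ = 3t^2/2.)

Final answer: 3/s^3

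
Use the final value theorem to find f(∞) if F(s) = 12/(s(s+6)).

f(∞) = lim_{s→0} s·12/(s(s+6)) = lim_{s→0} 12/(s+6) = 12/6 = 2

Final answer: 2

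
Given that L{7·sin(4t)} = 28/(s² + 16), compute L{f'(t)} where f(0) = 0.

L{f'(t)} = s·F(s) - f(0) = s·28/(s² + 16) - 0 = 28s/(s² + 16)

Final answer: 28s/(s² + 16)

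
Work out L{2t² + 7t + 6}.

L{2t² + 7t + 6} = 2·2/s³ + 7/s² + 6/s = 4/s³ + 7/s² + 6/s

Final answer: 4/s³ + 7/s² + 6/s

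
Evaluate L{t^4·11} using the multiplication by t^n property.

L{11} = 11/s. d^1/ds^1[1/s] = -1/s². d^2/ds^2[1/s] = 2/s^3. d^3/ds^3[1/s] = -6/s^4. d^4/ds^4[1/s] = 24/s^5. So L{t^4} = (-1)^{4}·24/s^5 = 24/s^5. Then L{t^4·11} = 11·24/s^5 = 264/s^5

Final answer: 264/s^5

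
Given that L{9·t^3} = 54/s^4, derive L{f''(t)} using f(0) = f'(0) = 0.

L{f''(t)} = s²F(s) - sf(0) - f'(0) = s²·54/s^4 - 0 - 0 = 54/s^2

Final answer: 54/s^2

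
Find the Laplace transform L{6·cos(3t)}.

L{cos(ωt)} = s/(s² + ω²), so L{cos(3t)} = s/(s² + 9). Then L{6·cos(3t)} = 6·s/(s² + 9) = 6s/(s² + 9)

Final answer: 6s/(s² + 9)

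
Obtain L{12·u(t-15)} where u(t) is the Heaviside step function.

L{u(t-a)} = e^(-as)/s. Here a=15, so L{u(t-15)} = e^(-15s)/s, and L{12·u(t-15)} = 12·e^(-15s)/s

Final answer: 12·e^(-15s)/s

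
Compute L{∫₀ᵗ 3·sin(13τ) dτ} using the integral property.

L{∫₀ᵗ f(τ)dτ} = F(s)/s with F(s) = 39/(s² + 169), so the result is (39/(s² + 169))/s = 39/(s(s² + 169))

Final answer: 39/(s(s² + 169))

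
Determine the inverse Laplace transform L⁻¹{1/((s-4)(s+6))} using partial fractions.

Decompose: A/(s-4) + B/(s+6). A = 1/10, B = -1/10. f(t) = (e^(4t) - e^(-6t))/10

Final answer: (e^(4t) - e^(-6t))/10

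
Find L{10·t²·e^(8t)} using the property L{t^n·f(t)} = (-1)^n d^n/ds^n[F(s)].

L{e^(8t)} = 1/(s-8). d/ds[1/(s-8)] = -1/(s-8)². d²/ds²[1/(s-8)] = 2/(s-8)³. So L{t²·e^(8t)} = (-1)² · 2/(s-8)³ = 2/(s-8)³. Then L{10·t²·e^(8t)} = 10·2/(s-8)³ = 20/(s-8)³

Final answer: 20/(s-8)³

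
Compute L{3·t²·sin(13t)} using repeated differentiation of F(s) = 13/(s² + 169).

F(s) = 13/(s² + 169). F'(s) = -26s/(s² + 169)². F''(s) = -26(169 - 3s²)/(s² + 169)³ = (78s² - 4394)/(s² + 169)³. So L{t²·sin(13t)} = (-1)² F''(s) = (78s² - 4394)/(s² + 169)³. Then L{3·t²·sin(13t)} = 3·(78s² - 4394)/(s² + 169)³ = (234s² - 13182)/(s² + 169)³

Final answer: (234s² - 13182)/(s² + 169)³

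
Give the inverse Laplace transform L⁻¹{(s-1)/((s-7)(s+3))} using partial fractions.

Using partial fractions, f(t) = (6e^(7t) + 4e^(-3t))/10

Final answer: (6e^(7t) + 4e^(-3t))/10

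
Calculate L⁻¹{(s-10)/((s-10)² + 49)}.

Using frequency shift: L⁻¹{(s-a)/((s-a)² + b²)} = e^(at)cos(bt). Here a=10, b=7

Final answer: e^(10t)·cos(7t)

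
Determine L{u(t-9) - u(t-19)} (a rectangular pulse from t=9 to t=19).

L{u(t-a)} = e^(-as)/s. L{u(t-9) - u(t-19)} = (e^(-9s) - e^(-19s))/s

Final answer: (e^(-9s) - e^(-19s))/s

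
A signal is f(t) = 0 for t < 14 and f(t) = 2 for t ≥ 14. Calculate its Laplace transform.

f(t) = 2·u(t-14). L{u(t-14)} = e^(-14s)/s, so L{f(t)} = 2·e^(-14s)/s

Final answer: 2·e^(-14s)/s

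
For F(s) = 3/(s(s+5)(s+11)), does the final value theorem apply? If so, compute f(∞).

Poles of sF(s) = 3/((s+5)(s+11)) are at s = -5 and s = -11, both in the left half-plane. Theorem applies. f(∞) = lim_{s→0} sF(s) = 3/(5·11) = 3/55

Final answer: 3/55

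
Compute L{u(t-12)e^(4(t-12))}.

u(t-a)f(t-a) with f(t)=e^(4t). L{e^(4t)} = 1/(s-4). By time shift: e^(-12s)/(s-4)

Final answer: e^(-12s)/(s-4)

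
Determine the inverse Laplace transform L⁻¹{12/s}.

L⁻¹{c/s} = c, so L⁻¹{12/s} = 12

Final answer: 12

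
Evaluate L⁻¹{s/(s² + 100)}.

This is the form c·s/(s² + a²) with a = 10. L⁻¹ = cos(10t)

Final answer: cos(10t)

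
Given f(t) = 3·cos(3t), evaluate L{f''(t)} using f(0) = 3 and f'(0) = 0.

F(s) = 3s/(s² + 9). L{f''(t)} = s²F(s) - sf(0) - f'(0) = 3s³/(s² + 9) - 3s = (3s³ - 3s(s² + 9))/(s² + 9) = -27s/(s² + 9)

Final answer: -27s/(s² + 9)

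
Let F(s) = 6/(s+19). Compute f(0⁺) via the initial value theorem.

f(0⁺) = lim_{s→∞} s·6/(s+19) = lim_{s→∞} 6s/(s+19) = 6

Final answer: 6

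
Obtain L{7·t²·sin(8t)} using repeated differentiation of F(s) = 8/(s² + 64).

F(s) = 8/(s² + 64). F'(s) = -16s/(s² + 64)². F''(s) = -16(64 - 3s²)/(s² + 64)³ = (48s² - 1024)/(s² + 64)³. So L{t²·sin(8t)} = (-1)² F''(s) = (48s² - 1024)/(s² + 64)³. Then L{7·t²·sin(8t)} = 7·(48s² - 1024)/(s² + 64)³ = (336s² - 7168)/(s² + 64)³

Final answer: (336s² - 7168)/(s² + 64)³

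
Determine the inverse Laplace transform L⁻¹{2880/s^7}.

L⁻¹{n!/s^(n+1)} = t^n with n=6. So L⁻¹{720/s^7} = t^6, and L⁻¹{2880/s^7} = (2880/720)·t^6 = 4·t^6

Final answer: 4·t^6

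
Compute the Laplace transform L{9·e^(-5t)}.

L{e^(at)} = 1/(s-a), so L{e^(-5t)} = 1/(s+5). Then L{9·e^(-5t)} = 9/(s+5)

Final answer: 9/(s+5)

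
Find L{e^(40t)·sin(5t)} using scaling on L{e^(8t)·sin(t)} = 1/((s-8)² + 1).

Scaling with a=5: L{e^(40t)·sin(5t)} = (1/5) · 1/((s/5-8)² + 1). Simplifying: 5/((s-40)² + 25)

Final answer: 5/((s-40)² + 25)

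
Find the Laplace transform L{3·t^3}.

L{t^n} = n!/s^(n+1), so L{t^3} = 6/s^4. Then L{3·t^3} = 3·6/s^4 = 18/s^4

Final answer: 18/s^4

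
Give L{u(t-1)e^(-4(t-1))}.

u(t-a)f(t-a) with f(t)=e^(-4t). L{e^(-4t)} = 1/(s+4). By time shift: e^(-s)/(s+4)

Final answer: e^(-s)/(s+4)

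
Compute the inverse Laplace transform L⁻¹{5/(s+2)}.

L⁻¹{1/(s-a)} = e^(at), so L⁻¹{1/(s+2)} = e^(-2t), and L⁻¹{5/(s+2)} = 5·e^(-2t)

Final answer: 5·e^(-2t)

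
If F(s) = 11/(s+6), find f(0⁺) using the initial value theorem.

f(0⁺) = lim_{s→∞} s·11/(s+6) = lim_{s→∞} 11s/(s+6) = 11

Final answer: 11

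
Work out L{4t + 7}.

L{4t + 7} = 4·L{t} + 7·L{1} = 4/s² + 7/s

Final answer: 4/s² + 7/s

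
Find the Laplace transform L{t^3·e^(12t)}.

L{t^n·e^(at)} = n!/(s-a)^(n+1), so L{t^3·e^(12t)} = 6/(s-12)^4

Final answer: 6/(s-12)^4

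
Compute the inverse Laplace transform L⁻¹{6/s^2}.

L⁻¹{n!/s^(n+1)} = t^n with n=1. So L⁻¹{1/s^2} = t, and L⁻¹{6/s^2} = (6/1)·t = 6·t

Final answer: 6·t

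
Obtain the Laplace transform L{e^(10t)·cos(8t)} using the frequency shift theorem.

Frequency shift: L{e^(at)f(t)} = F(s-a). L{e^(10t)·cos(8t)} = (s-10)/((s-10)² + 64)

Final answer: (s-10)/((s-10)² + 64)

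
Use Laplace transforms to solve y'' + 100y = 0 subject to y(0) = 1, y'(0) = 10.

L{y''} + 100L{y} = 0. s²Y - s - 10 + 100Y = 0. Y(s² + 100) = s + 10. Y = (s + 10)/(s² + 100). Inverting: y(t) = cos(10t) + sin(10t)

Final answer: y(t) = cos(10t) + sin(10t)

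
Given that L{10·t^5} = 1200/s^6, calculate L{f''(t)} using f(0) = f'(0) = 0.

L{f''(t)} = s²F(s) - sf(0) - f'(0) = s²·1200/s^6 - 0 - 0 = 1200/s^4

Final answer: 1200/s^4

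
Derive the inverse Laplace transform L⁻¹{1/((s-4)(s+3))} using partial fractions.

Decompose: A/(s-4) + B/(s+3). A = 1/7, B = -1/7. f(t) = (e^(4t) - e^(-3t))/7

Final answer: (e^(4t) - e^(-3t))/7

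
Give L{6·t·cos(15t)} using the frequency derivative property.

L{cos(15t)} = s/(s² + 225). Derivative: d/ds[s/(s² + 225)] = [(s² + 225) - s·2s]/(s² + 225)² = (225 - s²)/(s² + 225)². So L{t·cos(15t)} = -F'(s) = (s² - 225)/(s² + 225)². Then L{6·t·cos(15t)} = 6·(s² - 225)/(s² + 225)²

Final answer: 6·(s² - 225)/(s² + 225)²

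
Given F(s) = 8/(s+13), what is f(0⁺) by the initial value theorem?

f(0⁺) = lim_{s→∞} s·8/(s+13) = lim_{s→∞} 8s/(s+13) = 8

Final answer: 8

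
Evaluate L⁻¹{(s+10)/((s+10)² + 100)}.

Using frequency shift: L⁻¹{(s-a)/((s-a)² + b²)} = e^(at)cos(bt). Here a=-10, b=10

Final answer: e^(-10t)·cos(10t)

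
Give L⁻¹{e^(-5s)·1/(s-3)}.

L⁻¹{1/(s-3)} = e^(3t). By the time shift theorem, L⁻¹{e^(-as)F(s)} = u(t-a)f(t-a) with a=5, so L⁻¹{e^(-5s)·1/(s-3)} = u(t-5)·e^(3(t-5))

Final answer: u(t-5)·e^(3(t-5))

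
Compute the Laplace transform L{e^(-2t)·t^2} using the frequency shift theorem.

L{e^(at)·t^n} = n!/(s-a)^(n+1), so L{e^(-2t)·t^2} = 2/(s+2)^3

Final answer: 2/(s+2)^3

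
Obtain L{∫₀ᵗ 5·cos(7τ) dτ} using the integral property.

L{∫₀ᵗ f(τ)dτ} = F(s)/s with F(s) = 5s/(s² + 49), so the result is (5s/(s² + 49))/s = 5/(s² + 49)

Final answer: 5/(s² + 49)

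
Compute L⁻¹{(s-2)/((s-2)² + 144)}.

Using frequency shift: L⁻¹{(s-a)/((s-a)² + b²)} = e^(at)cos(bt). Here a=2, b=12

Final answer: e^(2t)·cos(12t)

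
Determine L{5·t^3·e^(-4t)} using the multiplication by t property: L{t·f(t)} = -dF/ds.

Using L{t^n·e^(at)} = n!/(s-a)^(n+1), L{t^3·e^(-4t)} = 6/(s+4)^4, so L{5·t^3·e^(-4t)} = 5·6/(s+4)^4 = 30/(s+4)^4

Final answer: 30/(s+4)^4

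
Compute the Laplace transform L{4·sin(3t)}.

L{sin(ωt)} = ω/(s² + ω²), so L{sin(3t)} = 3/(s² + 9). Then L{4·sin(3t)} = 4·3/(s² + 9) = 12/(s² + 9)

Final answer: 12/(s² + 9)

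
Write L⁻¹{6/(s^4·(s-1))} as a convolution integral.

6/(s^4·(s-1)) = (6/s^4)·(1/(s-1)) = L{t^3}·L{e^t}. So f(t) = t^3*e^t = ∫₀ᵗ τ^3·e^(t-τ) dτ

Final answer: ∫₀ᵗ τ^3·e^(t-τ) dτ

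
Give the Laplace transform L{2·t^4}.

L{t^n} = n!/s^(n+1), so L{t^4} = 24/s^5. Then L{2·t^4} = 2·24/s^5 = 48/s^5

Final answer: 48/s^5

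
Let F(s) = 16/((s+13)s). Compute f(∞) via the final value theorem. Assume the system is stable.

f(∞) = lim_{s→0} sF(s) = lim_{s→0} 16/(s+13) = 16/13

Final answer: 16/13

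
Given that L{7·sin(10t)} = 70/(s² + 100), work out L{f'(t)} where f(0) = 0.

L{f'(t)} = s·F(s) - f(0) = s·70/(s² + 100) - 0 = 70s/(s² + 100)

Final answer: 70s/(s² + 100)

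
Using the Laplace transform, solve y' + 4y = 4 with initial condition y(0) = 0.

sY + 4Y = 4/s. Y = 4/(s(s+4)). Partial fractions: Y = 1/s - 1/(s+4)

Final answer: y(t) = (1 - e^(-4t))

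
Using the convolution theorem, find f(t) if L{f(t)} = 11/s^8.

11/s^8 = (11/s)·(1/s^7) = L{11}·L{t^6/720}. By convolution, f(t) = 11*t^6/720 = ∫₀ᵗ 11·τ^6/720 dτ = 11·t^7/5040

Final answer: 11·t^7/5040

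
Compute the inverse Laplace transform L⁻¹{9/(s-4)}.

L⁻¹{1/(s-a)} = e^(at), so L⁻¹{1/(s-4)} = e^(4t), and L⁻¹{9/(s-4)} = 9·e^(4t)

Final answer: 9·e^(4t)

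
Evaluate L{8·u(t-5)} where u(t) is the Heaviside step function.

L{u(t-a)} = e^(-as)/s. Here a=5, so L{u(t-5)} = e^(-5s)/s, and L{8·u(t-5)} = 8·e^(-5s)/s

Final answer: 8·e^(-5s)/s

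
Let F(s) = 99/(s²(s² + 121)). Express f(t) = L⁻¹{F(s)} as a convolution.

99/(s²(s² + 121)) = (1/s²)·(99/(s² + 121)) = L{t}·L{9·sin(11t)}. So f(t) = t*(9·sin(11t)) = ∫₀ᵗ 9τ·sin(11(t-τ)) dτ

Final answer: ∫₀ᵗ 9τ·sin(11(t-τ)) dτ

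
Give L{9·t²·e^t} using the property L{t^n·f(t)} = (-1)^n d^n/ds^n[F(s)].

L{e^t} = 1/(s-1). d/ds[1/(s-1)] = -1/(s-1)². d²/ds²[1/(s-1)] = 2/(s-1)³. So L{t²·e^t} = (-1)² · 2/(s-1)³ = 2/(s-1)³. Then L{9·t²·e^t} = 9·2/(s-1)³ = 18/(s-1)³

Final answer: 18/(s-1)³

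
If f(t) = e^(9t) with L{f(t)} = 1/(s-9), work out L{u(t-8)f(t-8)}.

Time shift theorem: L{u(t-a)f(t-a)} = e^(-as)F(s). Here a=8, F(s) = 1/(s-9), so L{u(t-8)f(t-8)} = e^(-8s)·1/(s-9)

Final answer: e^(-8s)·1/(s-9)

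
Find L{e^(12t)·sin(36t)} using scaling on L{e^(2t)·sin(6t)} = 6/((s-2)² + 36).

Scaling with a=6: L{e^(12t)·sin(36t)} = (1/6) · 6/((s/6-2)² + 36). Simplifying: 36/((s-12)² + 1296)

Final answer: 36/((s-12)² + 1296)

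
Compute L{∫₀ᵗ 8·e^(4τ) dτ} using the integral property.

L{∫₀ᵗ f(τ)dτ} = F(s)/s with F(s) = 8/(s-4), so L{∫₀ᵗ 8·e^(4τ) dτ} = 8/(s(s-4))

Final answer: 8/(s(s-4))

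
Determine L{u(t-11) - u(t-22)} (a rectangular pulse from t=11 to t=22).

L{u(t-a)} = e^(-as)/s. L{u(t-11) - u(t-22)} = (e^(-11s) - e^(-22s))/s

Final answer: (e^(-11s) - e^(-22s))/s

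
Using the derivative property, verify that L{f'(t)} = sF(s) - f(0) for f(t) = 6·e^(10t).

f'(t) = 60e^(10t). Direct: L{f'(t)} = 60/(s-10). Property: s·6/(s-10) - 6 = (6s - 6(s-10))/(s-10) = 60/(s-10). ✓

Final answer: 60/(s-10)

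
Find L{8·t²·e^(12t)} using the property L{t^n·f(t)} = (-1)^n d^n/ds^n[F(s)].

L{e^(12t)} = 1/(s-12). d/ds[1/(s-12)] = -1/(s-12)². d²/ds²[1/(s-12)] = 2/(s-12)³. So L{t²·e^(12t)} = (-1)² · 2/(s-12)³ = 2/(s-12)³. Then L{8·t²·e^(12t)} = 8·2/(s-12)³ = 16/(s-12)³

Final answer: 16/(s-12)³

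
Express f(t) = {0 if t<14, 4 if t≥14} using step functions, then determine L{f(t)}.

f(t) = 4·u(t-14). L{u(t-14)} = e^(-14s)/s, so L{f(t)} = 4·e^(-14s)/s

Final answer: 4·e^(-14s)/s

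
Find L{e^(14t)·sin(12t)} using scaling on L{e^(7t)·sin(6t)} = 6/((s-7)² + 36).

Scaling with a=2: L{e^(14t)·sin(12t)} = (1/2) · 6/((s/2-7)² + 36). Simplifying: 12/((s-14)² + 144)

Final answer: 12/((s-14)² + 144)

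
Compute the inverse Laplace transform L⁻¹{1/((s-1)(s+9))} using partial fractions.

Decompose: A/(s-1) + B/(s+9). A = 1/10, B = -1/10. f(t) = (e^t - e^(-9t))/10

Final answer: (e^t - e^(-9t))/10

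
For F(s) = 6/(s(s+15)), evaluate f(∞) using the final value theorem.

f(∞) = lim_{s→0} s·6/(s(s+15)) = lim_{s→0} 6/(s+15) = 6/15 = 2/5

Final answer: 2/5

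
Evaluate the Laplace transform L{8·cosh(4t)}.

L{cosh(ωt)} = s/(s² - ω²), so L{cosh(4t)} = s/(s² - 16). Then L{8·cosh(4t)} = 8·s/(s² - 16) = 8s/(s² - 16)

Final answer: 8s/(s² - 16)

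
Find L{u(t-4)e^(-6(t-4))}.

u(t-a)f(t-a) with f(t)=e^(-6t). L{e^(-6t)} = 1/(s+6). By time shift: e^(-4s)/(s+6)

Final answer: e^(-4s)/(s+6)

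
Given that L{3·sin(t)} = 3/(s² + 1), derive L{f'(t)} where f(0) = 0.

L{f'(t)} = s·F(s) - f(0) = s·3/(s² + 1) - 0 = 3s/(s² + 1)

Final answer: 3s/(s² + 1)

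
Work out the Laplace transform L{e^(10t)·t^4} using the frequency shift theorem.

L{e^(at)·t^n} = n!/(s-a)^(n+1), so L{e^(10t)·t^4} = 24/(s-10)^5

Final answer: 24/(s-10)^5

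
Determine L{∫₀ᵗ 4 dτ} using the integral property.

L{∫₀ᵗ f(τ)dτ} = F(s)/s with f(t) = 4. F(s) = 4/s, so L{∫₀ᵗ 4 dτ} = (4/s)/s = 4/s². (Check: ∫₀ᵗ 4 dτ = 4t.)

Final answer: 4/s²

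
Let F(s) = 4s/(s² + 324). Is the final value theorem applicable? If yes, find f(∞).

The final value theorem requires all poles of sF(s) in the left half-plane. sF(s) = 4s²/(s² + 324) has poles at s = ±18i (imaginary axis). Theorem does NOT apply (oscillatory system).

Final answer: Not applicable (oscillatory)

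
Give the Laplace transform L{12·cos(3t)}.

L{cos(ωt)} = s/(s² + ω²), so L{cos(3t)} = s/(s² + 9). Then L{12·cos(3t)} = 12·s/(s² + 9) = 12s/(s² + 9)

Final answer: 12s/(s² + 9)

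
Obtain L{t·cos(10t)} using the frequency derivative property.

L{cos(10t)} = s/(s² + 100). Derivative: d/ds[s/(s² + 100)] = [(s² + 100) - s·2s]/(s² + 100)² = (100 - s²)/(s² + 100)². So L{t·cos(10t)} = -F'(s) = (s² - 100)/(s² + 100)²

Final answer: (s² - 100)/(s² + 100)²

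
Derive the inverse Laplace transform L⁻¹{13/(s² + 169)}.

L⁻¹{13/(s² + 169)} = sin(13t)

Final answer: sin(13t)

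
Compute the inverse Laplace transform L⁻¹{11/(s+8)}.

L⁻¹{1/(s-a)} = e^(at), so L⁻¹{1/(s+8)} = e^(-8t), and L⁻¹{11/(s+8)} = 11·e^(-8t)

Final answer: 11·e^(-8t)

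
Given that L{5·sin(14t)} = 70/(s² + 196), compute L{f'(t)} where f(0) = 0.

L{f'(t)} = s·F(s) - f(0) = s·70/(s² + 196) - 0 = 70s/(s² + 196)

Final answer: 70s/(s² + 196)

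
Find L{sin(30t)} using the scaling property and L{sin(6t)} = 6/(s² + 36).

Using L{f(at)} = (1/a)F(s/a) with a=5: L{sin(30t)} = (1/5) · 6/((s/5)² + 36) = (1/5) · 6·25/(s² + 900) = 30/(s² + 900)

Final answer: 30/(s² + 900)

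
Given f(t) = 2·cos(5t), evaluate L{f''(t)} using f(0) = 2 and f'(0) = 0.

F(s) = 2s/(s² + 25). L{f''(t)} = s²F(s) - sf(0) - f'(0) = 2s³/(s² + 25) - 2s = (2s³ - 2s(s² + 25))/(s² + 25) = -50s/(s² + 25)

Final answer: -50s/(s² + 25)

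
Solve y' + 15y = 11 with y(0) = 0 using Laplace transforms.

sY + 15Y = 11/s. Y = 11/(s(s+15)). Partial fractions: Y = 11/15/s - 11/15/(s+15)

Final answer: y(t) = 11/15(1 - e^(-15t))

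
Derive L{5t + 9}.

L{5t + 9} = 5·L{t} + 9·L{1} = 5/s² + 9/s

Final answer: 5/s² + 9/s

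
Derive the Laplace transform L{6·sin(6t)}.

L{sin(ωt)} = ω/(s² + ω²), so L{sin(6t)} = 6/(s² + 36). Then L{6·sin(6t)} = 6·6/(s² + 36) = 36/(s² + 36)

Final answer: 36/(s² + 36)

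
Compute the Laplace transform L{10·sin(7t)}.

L{sin(ωt)} = ω/(s² + ω²), so L{sin(7t)} = 7/(s² + 49). Then L{10·sin(7t)} = 10·7/(s² + 49) = 70/(s² + 49)

Final answer: 70/(s² + 49)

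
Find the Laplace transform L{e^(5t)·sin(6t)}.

L{e^(at)·sin(ωt)} = ω/((s-a)² + ω²), so L{e^(5t)·sin(6t)} = 6/((s-5)² + 36)

Final answer: 6/((s-5)² + 36)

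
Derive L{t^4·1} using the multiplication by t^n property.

L{1} = 1/s. d^1/ds^1[1/s] = -1/s². d^2/ds^2[1/s] = 2/s^3. d^3/ds^3[1/s] = -6/s^4. d^4/ds^4[1/s] = 24/s^5. So L{t^4} = (-1)^{4}·24/s^5 = 24/s^5

Final answer: 24/s^5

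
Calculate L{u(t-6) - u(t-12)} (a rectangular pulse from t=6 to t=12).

L{u(t-a)} = e^(-as)/s. L{u(t-6) - u(t-12)} = (e^(-6s) - e^(-12s))/s

Final answer: (e^(-6s) - e^(-12s))/s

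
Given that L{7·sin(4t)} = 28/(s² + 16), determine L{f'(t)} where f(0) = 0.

L{f'(t)} = s·F(s) - f(0) = s·28/(s² + 16) - 0 = 28s/(s² + 16)

Final answer: 28s/(s² + 16)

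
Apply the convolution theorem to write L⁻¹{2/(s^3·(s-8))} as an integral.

2/(s^3·(s-8)) = (2/s^3)·(1/(s-8)) = L{t^2}·L{e^(8t)}. So f(t) = t^2*e^(8t) = ∫₀ᵗ τ^2·e^(8(t-τ)) dτ

Final answer: ∫₀ᵗ τ^2·e^(8(t-τ)) dτ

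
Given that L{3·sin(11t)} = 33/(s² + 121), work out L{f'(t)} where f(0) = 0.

L{f'(t)} = s·F(s) - f(0) = s·33/(s² + 121) - 0 = 33s/(s² + 121)

Final answer: 33s/(s² + 121)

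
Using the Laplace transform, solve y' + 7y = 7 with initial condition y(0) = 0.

sY + 7Y = 7/s. Y = 7/(s(s+7)). Partial fractions: Y = 1/s - 1/(s+7)

Final answer: y(t) = (1 - e^(-7t))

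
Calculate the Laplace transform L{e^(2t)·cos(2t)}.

L{e^(at)·cos(ωt)} = (s-a)/((s-a)² + ω²), so L{e^(2t)·cos(2t)} = (s-2)/((s-2)² + 4)

Final answer: (s-2)/((s-2)² + 4)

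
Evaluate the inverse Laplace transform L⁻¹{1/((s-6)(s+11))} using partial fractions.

Decompose: A/(s-6) + B/(s+11). A = 1/17, B = -1/17. f(t) = (e^(6t) - e^(-11t))/17

Final answer: (e^(6t) - e^(-11t))/17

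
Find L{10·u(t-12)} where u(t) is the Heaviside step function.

L{u(t-a)} = e^(-as)/s. Here a=12, so L{u(t-12)} = e^(-12s)/s, and L{10·u(t-12)} = 10·e^(-12s)/s

Final answer: 10·e^(-12s)/s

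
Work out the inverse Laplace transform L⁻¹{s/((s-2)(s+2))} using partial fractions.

Using partial fractions, f(t) = (2e^(2t) + 2e^(-2t))/4

Final answer: (2e^(2t) + 2e^(-2t))/4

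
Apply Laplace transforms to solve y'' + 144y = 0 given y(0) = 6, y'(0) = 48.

L{y''} + 144L{y} = 0. s²Y - 6s - 48 + 144Y = 0. Y(s² + 144) = 6s + 48. Y = (6s + 48)/(s² + 144). Inverting: y(t) = 6cos(12t) + 4sin(12t)

Final answer: y(t) = 6cos(12t) + 4sin(12t)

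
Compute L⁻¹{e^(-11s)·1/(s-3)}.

L⁻¹{1/(s-3)} = e^(3t). By the time shift theorem, L⁻¹{e^(-as)F(s)} = u(t-a)f(t-a) with a=11, so L⁻¹{e^(-11s)·1/(s-3)} = u(t-11)·e^(3(t-11))

Final answer: u(t-11)·e^(3(t-11))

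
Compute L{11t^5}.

L{t^n} = n!/s^(n+1). So L{11t^5} = 11·5!/s^6 = 1320/s^6

Final answer: 1320/s^6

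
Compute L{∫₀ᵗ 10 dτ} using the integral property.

L{∫₀ᵗ f(τ)dτ} = F(s)/s with f(t) = 10. F(s) = 10/s, so L{∫₀ᵗ 10 dτ} = (10/s)/s = 10/s². (Check: ∫₀ᵗ 10 dτ = 10t.)

Final answer: 10/s²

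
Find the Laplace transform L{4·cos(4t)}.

L{cos(ωt)} = s/(s² + ω²), so L{cos(4t)} = s/(s² + 16). Then L{4·cos(4t)} = 4·s/(s² + 16) = 4s/(s² + 16)

Final answer: 4s/(s² + 16)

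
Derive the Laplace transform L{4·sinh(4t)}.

L{sinh(ωt)} = ω/(s² - ω²), so L{sinh(4t)} = 4/(s² - 16). Then L{4·sinh(4t)} = 4·4/(s² - 16) = 16/(s² - 16)

Final answer: 16/(s² - 16)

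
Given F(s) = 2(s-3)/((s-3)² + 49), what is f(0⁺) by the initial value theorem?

f(0⁺) = lim_{s→∞} sF(s) = lim_{s→∞} 2s(s-3)/((s-3)² + 49) = 2

Final answer: 2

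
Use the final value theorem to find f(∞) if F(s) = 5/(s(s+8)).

f(∞) = lim_{s→0} s·5/(s(s+8)) = lim_{s→0} 5/(s+8) = 5/8 = 5/8

Final answer: 5/8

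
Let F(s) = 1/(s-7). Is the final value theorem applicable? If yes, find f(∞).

sF(s) = s/(s-7) has a pole at s = 7 in the right half-plane. Theorem does NOT apply (unstable system; f(t) = e^(7t) grows without bound).

Final answer: Not applicable (unstable)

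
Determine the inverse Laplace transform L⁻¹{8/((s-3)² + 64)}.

Using frequency shift, L⁻¹{8/((s-3)² + 64)} = e^(3t)·sin(8t)

Final answer: e^(3t)·sin(8t)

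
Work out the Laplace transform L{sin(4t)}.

L{sin(ωt)} = ω/(s² + ω²), so L{sin(4t)} = 4/(s² + 16)

Final answer: 4/(s² + 16)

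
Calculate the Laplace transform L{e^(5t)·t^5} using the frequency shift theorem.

L{e^(at)·t^n} = n!/(s-a)^(n+1), so L{e^(5t)·t^5} = 120/(s-5)^6

Final answer: 120/(s-5)^6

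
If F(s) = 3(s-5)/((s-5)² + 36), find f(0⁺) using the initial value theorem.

f(0⁺) = lim_{s→∞} sF(s) = lim_{s→∞} 3s(s-5)/((s-5)² + 36) = 3

Final answer: 3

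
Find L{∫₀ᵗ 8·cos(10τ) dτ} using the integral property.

L{∫₀ᵗ f(τ)dτ} = F(s)/s with F(s) = 8s/(s² + 100), so the result is (8s/(s² + 100))/s = 8/(s² + 100)

Final answer: 8/(s² + 100)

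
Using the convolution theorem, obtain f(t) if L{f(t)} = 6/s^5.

6/s^5 = (6/s)·(1/s^4) = L{6}·L{t^3/6}. By convolution, f(t) = 6*t^3/6 = ∫₀ᵗ 6·τ^3/6 dτ = 6·t^4/24

Final answer: 6·t^4/24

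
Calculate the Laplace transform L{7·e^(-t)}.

L{e^(at)} = 1/(s-a), so L{e^(-t)} = 1/(s+1). Then L{7·e^(-t)} = 7/(s+1)

Final answer: 7/(s+1)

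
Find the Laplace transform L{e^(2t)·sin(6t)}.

L{e^(at)·sin(ωt)} = ω/((s-a)² + ω²), so L{e^(2t)·sin(6t)} = 6/((s-2)² + 36)

Final answer: 6/((s-2)² + 36)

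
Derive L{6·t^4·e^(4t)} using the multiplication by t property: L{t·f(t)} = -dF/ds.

Using L{t^n·e^(at)} = n!/(s-a)^(n+1), L{t^4·e^(4t)} = 24/(s-4)^5, so L{6·t^4·e^(4t)} = 6·24/(s-4)^5 = 144/(s-4)^5

Final answer: 144/(s-4)^5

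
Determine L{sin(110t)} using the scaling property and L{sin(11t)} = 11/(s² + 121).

Using L{f(at)} = (1/a)F(s/a) with a=10: L{sin(110t)} = (1/10) · 11/((s/10)² + 121) = (1/10) · 11·100/(s² + 12100) = 110/(s² + 12100)

Final answer: 110/(s² + 12100)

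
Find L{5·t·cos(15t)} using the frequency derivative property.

L{cos(15t)} = s/(s² + 225). Derivative: d/ds[s/(s² + 225)] = [(s² + 225) - s·2s]/(s² + 225)² = (225 - s²)/(s² + 225)². So L{t·cos(15t)} = -F'(s) = (s² - 225)/(s² + 225)². Then L{5·t·cos(15t)} = 5·(s² - 225)/(s² + 225)²

Final answer: 5·(s² - 225)/(s² + 225)²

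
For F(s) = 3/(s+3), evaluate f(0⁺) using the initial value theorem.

f(0⁺) = lim_{s→∞} s·3/(s+3) = lim_{s→∞} 3s/(s+3) = 3

Final answer: 3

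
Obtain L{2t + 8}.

L{2t + 8} = 2·L{t} + 8·L{1} = 2/s² + 8/s

Final answer: 2/s² + 8/s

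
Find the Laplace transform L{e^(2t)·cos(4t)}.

L{e^(at)·cos(ωt)} = (s-a)/((s-a)² + ω²), so L{e^(2t)·cos(4t)} = (s-2)/((s-2)² + 16)

Final answer: (s-2)/((s-2)² + 16)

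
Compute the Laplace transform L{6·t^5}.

L{t^n} = n!/s^(n+1), so L{t^5} = 120/s^6. Then L{6·t^5} = 6·120/s^6 = 720/s^6

Final answer: 720/s^6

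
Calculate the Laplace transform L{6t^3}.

L{6t^3} = 6 · L{t^3} = 6 · 6/s^4 = 36/s^4

Final answer: 36/s^4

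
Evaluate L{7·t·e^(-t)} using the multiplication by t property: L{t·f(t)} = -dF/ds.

Using L{t^n·e^(at)} = n!/(s-a)^(n+1), L{t·e^(-t)} = 1/(s+1)^2, so L{7·t·e^(-t)} = 7·1/(s+1)^2 = 7/(s+1)^2

Final answer: 7/(s+1)^2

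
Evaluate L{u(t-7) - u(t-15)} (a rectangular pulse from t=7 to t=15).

L{u(t-a)} = e^(-as)/s. L{u(t-7) - u(t-15)} = (e^(-7s) - e^(-15s))/s

Final answer: (e^(-7s) - e^(-15s))/s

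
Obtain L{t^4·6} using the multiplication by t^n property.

L{6} = 6/s. d^1/ds^1[1/s] = -1/s². d^2/ds^2[1/s] = 2/s^3. d^3/ds^3[1/s] = -6/s^4. d^4/ds^4[1/s] = 24/s^5. So L{t^4} = (-1)^{4}·24/s^5 = 24/s^5. Then L{t^4·6} = 6·24/s^5 = 144/s^5

Final answer: 144/s^5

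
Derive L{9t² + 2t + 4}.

L{9t² + 2t + 4} = 9·2/s³ + 2/s² + 4/s = 18/s³ + 2/s² + 4/s

Final answer: 18/s³ + 2/s² + 4/s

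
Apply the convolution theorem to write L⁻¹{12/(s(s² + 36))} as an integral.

12/(s(s² + 36)) = (1/s)·(12/(s² + 36)) = L{1}·L{2·sin(6t)}. So f(t) = 1*(2·sin(6t)) = ∫₀ᵗ 2·sin(6τ) dτ

Final answer: ∫₀ᵗ 2·sin(6τ) dτ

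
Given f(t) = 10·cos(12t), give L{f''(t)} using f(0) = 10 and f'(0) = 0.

F(s) = 10s/(s² + 144). L{f''(t)} = s²F(s) - sf(0) - f'(0) = 10s³/(s² + 144) - 10s = (10s³ - 10s(s² + 144))/(s² + 144) = -1440s/(s² + 144)

Final answer: -1440s/(s² + 144)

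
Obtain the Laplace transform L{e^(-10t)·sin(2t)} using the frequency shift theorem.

Frequency shift: L{e^(at)f(t)} = F(s-a). L{e^(-10t)·sin(2t)} = 2/((s+10)² + 4)

Final answer: 2/((s+10)² + 4)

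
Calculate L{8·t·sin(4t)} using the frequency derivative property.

L{sin(4t)} = 4/(s² + 16). By L{t·f(t)} = -F'(s): -d/ds[4/(s² + 16)] = -(4)·(-2s)/(s² + 16)² = 8s/(s² + 16)². Then L{8·t·sin(4t)} = 8·8s/(s² + 16)² = 64s/(s² + 16)²

Final answer: 64s/(s² + 16)²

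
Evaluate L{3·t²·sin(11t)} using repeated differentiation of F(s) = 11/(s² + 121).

F(s) = 11/(s² + 121). F'(s) = -22s/(s² + 121)². F''(s) = -22(121 - 3s²)/(s² + 121)³ = (66s² - 2662)/(s² + 121)³. So L{t²·sin(11t)} = (-1)² F''(s) = (66s² - 2662)/(s² + 121)³. Then L{3·t²·sin(11t)} = 3·(66s² - 2662)/(s² + 121)³ = (198s² - 7986)/(s² + 121)³

Final answer: (198s² - 7986)/(s² + 121)³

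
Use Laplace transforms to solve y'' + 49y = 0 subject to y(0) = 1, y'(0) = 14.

L{y''} + 49L{y} = 0. s²Y - s - 14 + 49Y = 0. Y(s² + 49) = s + 14. Y = (s + 14)/(s² + 49). Inverting: y(t) = cos(7t) + 2sin(7t)

Final answer: y(t) = cos(7t) + 2sin(7t)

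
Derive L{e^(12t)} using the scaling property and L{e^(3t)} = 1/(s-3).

Using L{f(at)} = (1/a)F(s/a) with a=4 and f(t) = e^(3t): L{e^(12t)} = (1/4) · 1/((s/4)-3) = (1/4) · 4/(s-12) = 1/(s-12)

Final answer: 1/(s-12)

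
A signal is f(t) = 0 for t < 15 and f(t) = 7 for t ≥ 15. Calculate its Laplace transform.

f(t) = 7·u(t-15). L{u(t-15)} = e^(-15s)/s, so L{f(t)} = 7·e^(-15s)/s

Final answer: 7·e^(-15s)/s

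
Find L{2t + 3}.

L{2t + 3} = 2·L{t} + 3·L{1} = 2/s² + 3/s

Final answer: 2/s² + 3/s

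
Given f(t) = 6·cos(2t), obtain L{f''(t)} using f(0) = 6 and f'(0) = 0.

F(s) = 6s/(s² + 4). L{f''(t)} = s²F(s) - sf(0) - f'(0) = 6s³/(s² + 4) - 6s = (6s³ - 6s(s² + 4))/(s² + 4) = -24s/(s² + 4)

Final answer: -24s/(s² + 4)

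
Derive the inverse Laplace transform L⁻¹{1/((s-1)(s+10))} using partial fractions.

Decompose: A/(s-1) + B/(s+10). A = 1/11, B = -1/11. f(t) = (e^t - e^(-10t))/11

Final answer: (e^t - e^(-10t))/11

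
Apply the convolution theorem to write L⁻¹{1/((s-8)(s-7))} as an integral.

1/((s-8)(s-7)) = (1/(s-8))·(1/(s-7)) = L{e^(8t)}·L{e^(7t)}. So f(t) = e^(8t)*e^(7t) = ∫₀ᵗ e^(8τ)·e^(7(t-τ)) dτ

Final answer: ∫₀ᵗ e^(8τ)·e^(7(t-τ)) dτ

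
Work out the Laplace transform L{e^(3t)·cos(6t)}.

L{e^(at)·cos(ωt)} = (s-a)/((s-a)² + ω²), so L{e^(3t)·cos(6t)} = (s-3)/((s-3)² + 36)

Final answer: (s-3)/((s-3)² + 36)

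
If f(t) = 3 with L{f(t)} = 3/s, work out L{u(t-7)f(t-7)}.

Time shift theorem: L{u(t-a)f(t-a)} = e^(-as)F(s). Here a=7, F(s) = 3/s, so L{u(t-7)f(t-7)} = e^(-7s)·3/s

Final answer: e^(-7s)·3/s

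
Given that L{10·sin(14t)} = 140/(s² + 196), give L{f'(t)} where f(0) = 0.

L{f'(t)} = s·F(s) - f(0) = s·140/(s² + 196) - 0 = 140s/(s² + 196)

Final answer: 140s/(s² + 196)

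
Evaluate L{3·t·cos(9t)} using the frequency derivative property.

L{cos(9t)} = s/(s² + 81). Derivative: d/ds[s/(s² + 81)] = [(s² + 81) - s·2s]/(s² + 81)² = (81 - s²)/(s² + 81)². So L{t·cos(9t)} = -F'(s) = (s² - 81)/(s² + 81)². Then L{3·t·cos(9t)} = 3·(s² - 81)/(s² + 81)²

Final answer: 3·(s² - 81)/(s² + 81)²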